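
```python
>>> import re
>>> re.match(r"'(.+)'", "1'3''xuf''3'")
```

`re.match` won't scan ahead — the pattern has to work from the very first character.
Here position 0 doesn't satisfy it, so the call returns None.

None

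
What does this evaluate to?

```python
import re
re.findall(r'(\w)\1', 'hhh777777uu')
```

After group 1 captures some text, `\1` only succeeds where that same text appears again.
With a single group, `findall` returns only what that group captured — 5 items.

['h', '7', '7', '7', 'u']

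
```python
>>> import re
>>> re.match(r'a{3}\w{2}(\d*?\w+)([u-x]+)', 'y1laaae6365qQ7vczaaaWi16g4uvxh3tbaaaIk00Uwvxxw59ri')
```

None

Pattern: exactly 3 of a literal 'a', then exactly 2 of a word character; then zero or more of a digit (lazy), then one or more of a word character (captured); then one or more of a character in [u-x] (captured).
`re.match` won't scan ahead — the pattern has to work from the very first character.
Here the string doesn't start with a match, so the call returns None.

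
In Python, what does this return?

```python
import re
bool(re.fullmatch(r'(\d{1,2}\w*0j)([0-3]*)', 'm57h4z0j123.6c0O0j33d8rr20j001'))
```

`fullmatch` succeeds only if the pattern covers the string from start to end.
Here there's no way to consume every character, so the call returns None, and `bool(None)` is False.

False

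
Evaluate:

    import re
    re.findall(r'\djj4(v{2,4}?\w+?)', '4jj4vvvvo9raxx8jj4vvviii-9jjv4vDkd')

['vvv', 'vvv']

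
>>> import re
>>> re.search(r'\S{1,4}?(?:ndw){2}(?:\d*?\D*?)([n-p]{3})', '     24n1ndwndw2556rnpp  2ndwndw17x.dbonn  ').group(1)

This matches 1 to 4 of a non-whitespace character (lazy), then the literal 'ndw' repeated 2 times; then zero or more of a digit (lazy), then zero or more of a non-digit (lazy) (non-capturing group); then exactly 3 of a character in [n-p] (captured).
`re.search` tries every starting position until one works.
The match spans [5:23] → '24n1ndwndw2556rnpp'.
Captured: group 1 = 'npp'.

'npp'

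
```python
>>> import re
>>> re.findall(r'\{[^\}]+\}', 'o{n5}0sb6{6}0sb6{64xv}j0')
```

Scanning left to right: at [1:5] → '{n5}'; at [9:12] → '{6}'; at [16:22] → '{64xv}'.
`findall` yields the raw match text (3 of them) because the pattern has no groups.

['{n5}', '{6}', '{64xv}']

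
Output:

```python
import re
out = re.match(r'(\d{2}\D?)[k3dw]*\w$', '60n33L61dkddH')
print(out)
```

None

`match` is anchored at position 0; if the pattern doesn't fit there, it returns None.
Here the pattern fails at index 0, so the call returns None.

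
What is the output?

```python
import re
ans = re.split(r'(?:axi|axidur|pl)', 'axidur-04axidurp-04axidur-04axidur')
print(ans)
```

['', 'dur-04', 'durp-04', 'dur-04', 'dur']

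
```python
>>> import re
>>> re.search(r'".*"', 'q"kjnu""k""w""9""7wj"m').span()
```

(1, 21)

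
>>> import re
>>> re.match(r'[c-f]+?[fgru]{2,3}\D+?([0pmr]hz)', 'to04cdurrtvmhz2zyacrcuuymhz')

This matches one or more of a character in [c-f] (lazy); then 2 to 3 of one of [fgru], then one or more of a non-digit (lazy); then one of [0pmr], then the literal 'hz' (captured).
With `match`, the pattern is implicitly anchored at the beginning.
Here position 0 doesn't satisfy it, so the call returns None.

None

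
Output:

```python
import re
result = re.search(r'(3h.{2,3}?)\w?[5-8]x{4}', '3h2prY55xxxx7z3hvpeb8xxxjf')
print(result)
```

None

The pattern matches the literal '3h', then 2 to 3 of any character (lazy) (captured); then optionally a word character, then a character in [5-8], then exactly 4 of a literal 'x'.
Here no position works, so the call returns None.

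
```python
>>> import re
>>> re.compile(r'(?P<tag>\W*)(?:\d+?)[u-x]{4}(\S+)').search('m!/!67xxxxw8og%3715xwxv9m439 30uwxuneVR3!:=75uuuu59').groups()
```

('!/!', 'w8og%3715xwxv9m439')

Pattern: zero or more of a non-word character (captured as 'tag'); then one or more of a digit (lazy) (non-capturing group); then exactly 4 of a character in [u-x]; then one or more of a non-whitespace character (captured).
`re.search` tries every starting position until one works.
The match spans [1:28] → '!/!67xxxxw8og%3715xwxv9m439'.
Captured: group 1 = '!/!', group 2 = 'w8og%3715xwxv9m439'.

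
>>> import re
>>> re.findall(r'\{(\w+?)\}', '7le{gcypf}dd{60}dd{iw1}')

Scanning left to right: at [3:10] match '{gcypf}', group 1 = 'gcypf'; at [12:16] match '{60}', group 1 = '60'; at [18:23] match '{iw1}', group 1 = 'iw1'.
`findall` collects group 1 from each match (3 total).

['gcypf', '60', 'iw1']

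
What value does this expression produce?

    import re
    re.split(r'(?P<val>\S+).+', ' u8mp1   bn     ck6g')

[' ', 'u8mp1', '']

This matches one or more of a non-whitespace character (captured as 'val'); then one or more of any character.
With a capturing group present, the delimiter's captured portion is kept in the result list.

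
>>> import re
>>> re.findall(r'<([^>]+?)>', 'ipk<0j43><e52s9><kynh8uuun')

`findall` collects group 1 from each match (2 total).

['0j43', 'e52s9']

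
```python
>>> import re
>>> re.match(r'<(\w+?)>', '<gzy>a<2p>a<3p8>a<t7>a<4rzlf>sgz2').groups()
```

The match spans [0:5] → '<gzy>'.
Captured: group 1 = 'gzy'.

('gzy',)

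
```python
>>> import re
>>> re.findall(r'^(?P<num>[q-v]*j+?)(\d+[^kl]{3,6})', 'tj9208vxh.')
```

This matches anchored at the start of the string; then zero or more of a character in [q-v], then one or more of the literal 'j' (lazy) (captured as 'num'); then one or more of a digit, then 3 to 6 of any character except [kl] (captured).
Multiple groups make `findall` return tuples — one 2-tuple for the one match.

[('tj', '9208vxh.')]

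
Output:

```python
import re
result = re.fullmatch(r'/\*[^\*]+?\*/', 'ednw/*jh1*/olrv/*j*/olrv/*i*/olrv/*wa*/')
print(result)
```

None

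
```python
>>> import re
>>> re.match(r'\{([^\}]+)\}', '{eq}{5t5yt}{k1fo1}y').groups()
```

The match spans [0:4] → '{eq}'.
Captured: group 1 = 'eq'.

('eq',)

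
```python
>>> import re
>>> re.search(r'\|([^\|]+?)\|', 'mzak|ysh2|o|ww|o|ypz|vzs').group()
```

Unlike `match`, `search` isn't anchored — it looks for the pattern anywhere in the string.
The match spans [4:10] → '|ysh2|'.
Captured: group 1 = 'ysh2'.

'|ysh2|'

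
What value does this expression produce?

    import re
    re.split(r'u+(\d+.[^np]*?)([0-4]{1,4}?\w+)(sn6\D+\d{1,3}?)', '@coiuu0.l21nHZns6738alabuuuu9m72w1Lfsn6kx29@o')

['@coi', '0.l', '21nHZns6738alabuuuu9m72w1Lf', 'sn6kx2', '9@o']

Pattern: one or more of a literal 'u'; then one or more of a digit, then any character, then zero or more of any character except [np] (lazy) (captured); then 1 to 4 of a character in [0-4] (lazy), then one or more of a word character (captured); then the literal 'sn6', then one or more of a non-digit, then 1 to 3 of a digit (lazy) (captured).
With the lazy modifier that quantifier settles for the fewest repetitions that let the rest of the pattern succeed (the atoms after it are unaffected and can still be greedy).
Matches to split on: at [4:42] → 'uu0.l21nHZns6738alabuuuu9m72w1Lfsn6kx2'.
`re.split` interleaves the captured-group text with the surrounding fragments.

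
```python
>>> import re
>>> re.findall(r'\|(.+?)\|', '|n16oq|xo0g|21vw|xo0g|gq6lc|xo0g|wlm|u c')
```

['n16oq', '21vw', 'gq6lc', 'wlm']

A `+?`/`*?`/`{m,n}?` starts at its minimum and grows only as far as needed for what follows to match.
Matches: at [0:7] match '|n16oq|', group 1 = 'n16oq'; at [11:17] match '|21vw|', group 1 = '21vw'; at [21:28] match '|gq6lc|', group 1 = 'gq6lc'; at [32:37] match '|wlm|', group 1 = 'wlm'.
With a single group, `findall` returns only what that group captured — 4 items.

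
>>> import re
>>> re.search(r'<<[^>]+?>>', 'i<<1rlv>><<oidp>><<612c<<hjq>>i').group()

'<<1rlv>>'

The match spans [1:9] → '<<1rlv>>'.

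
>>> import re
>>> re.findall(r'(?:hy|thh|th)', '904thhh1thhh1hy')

`|` is ordered: at each position the engine commits to the first alternative that works.
Walking the string: at [3:6] → 'thh'; at [8:11] → 'thh'; at [13:15] → 'hy'.
No capturing groups, so `findall` returns the 3 full match strings.

['thh', 'thh', 'hy']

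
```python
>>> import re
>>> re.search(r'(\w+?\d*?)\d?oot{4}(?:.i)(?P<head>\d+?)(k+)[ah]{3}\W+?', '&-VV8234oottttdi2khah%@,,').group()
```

'VV8234oottttdi2khah%'

Pattern: one or more of a word character (lazy), then zero or more of a digit (lazy) (captured); then optionally a digit, then the literal 'oo', then exactly 4 of the literal 't'; then any character, then a literal 'i' (non-capturing group); then one or more of a digit (lazy) (captured as 'head'); then one or more of a literal 'k' (captured); then exactly 3 of one of [ah], then one or more of a non-word character (lazy).
Lazy quantifiers expand one character at a time until the remainder of the pattern can match.
`search` walks the string left to right and returns the first match it finds.
The match spans [2:22] → 'VV8234oottttdi2khah%'.
Captured: group 1 = 'VV823', group 2 = '2', group 3 = 'k'.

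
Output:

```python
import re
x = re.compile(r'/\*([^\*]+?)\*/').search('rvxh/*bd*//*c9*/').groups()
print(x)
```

('bd',)

The match spans [4:10] → '/*bd*/'.
Captured: group 1 = 'bd'.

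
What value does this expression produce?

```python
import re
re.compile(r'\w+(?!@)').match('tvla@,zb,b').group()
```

`(?!…)`/`(?<!…)` only lets a position through if the neighbouring text does NOT match; no characters are consumed.
`re.match` only tries the pattern at the start of the string.
The match spans [0:3] → 'tvl'.

'tvl'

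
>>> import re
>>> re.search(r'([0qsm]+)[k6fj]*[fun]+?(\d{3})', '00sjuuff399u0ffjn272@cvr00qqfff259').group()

'00sjuuff399'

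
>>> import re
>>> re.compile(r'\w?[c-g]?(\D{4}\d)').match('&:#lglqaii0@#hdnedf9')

The pattern matches optionally a word character, then optionally a character in [c-g]; then exactly 4 of a non-digit, then a digit (captured).
`match` is anchored at position 0; if the pattern doesn't fit there, it returns None.
Here the string doesn't start with a match, so the call returns None.

None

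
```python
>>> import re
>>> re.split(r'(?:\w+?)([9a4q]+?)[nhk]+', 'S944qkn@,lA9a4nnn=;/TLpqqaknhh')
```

Pattern: one or more of a word character (lazy) (non-capturing group); then one or more of one of [9a4q] (lazy) (captured); then one or more of one of [nhk].
Matches to split on: at [0:7] → 'S944qkn'; at [9:17] → 'lA9a4nnn'; at [20:30] → 'TLpqqaknhh'.
With a capturing group present, the delimiter's captured portion is kept in the result list.

['', '944q', '@,', '9a4', '=;/', 'qqa', '']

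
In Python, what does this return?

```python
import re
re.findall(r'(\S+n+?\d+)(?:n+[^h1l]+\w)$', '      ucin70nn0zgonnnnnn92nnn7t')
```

The pattern matches one or more of a non-whitespace character, then one or more of the literal 'n' (lazy), then one or more of a digit (captured); then one or more of a literal 'n', then one or more of any character except [h1l], then a word character (non-capturing group); then anchored at the end.
Walking the string: at [6:31] match 'ucin70nn0zgonnnnnn92nnn7t', group 1 = 'ucin70nn0zgonnnnnn92'.
With a single group, `findall` returns only what that group captured — 1 item.

['ucin70nn0zgonnnnnn92']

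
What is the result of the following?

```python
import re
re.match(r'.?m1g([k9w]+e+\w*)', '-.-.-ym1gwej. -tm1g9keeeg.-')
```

With `match`, the pattern is implicitly anchored at the beginning.
Here position 0 doesn't satisfy it, so the call returns None.

None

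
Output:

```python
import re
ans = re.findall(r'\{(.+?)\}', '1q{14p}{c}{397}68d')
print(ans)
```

Lazy quantifiers expand one character at a time until the remainder of the pattern can match.
Scanning left to right: at [2:7] match '{14p}', group 1 = '14p'; at [7:10] match '{c}', group 1 = 'c'; at [10:15] match '{397}', group 1 = '397'.
One capturing group, so `findall` returns just the captured substring from each match — 3 in all.

['14p', 'c', '397']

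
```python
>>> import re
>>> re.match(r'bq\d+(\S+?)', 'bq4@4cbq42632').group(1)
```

'@'

This matches the literal 'bq', then one or more of a digit; then one or more of a non-whitespace character (lazy) (captured).
A `+?`/`*?`/`{m,n}?` starts at its minimum and grows only as far as needed for what follows to match.
`match` is anchored at position 0; if the pattern doesn't fit there, it returns None.
The match spans [0:4] → 'bq4@'.
Captured: group 1 = '@'.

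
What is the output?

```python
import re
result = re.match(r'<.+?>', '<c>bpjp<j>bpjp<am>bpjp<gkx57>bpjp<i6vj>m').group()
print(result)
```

<c>

`re.match` only tries the pattern at the start of the string.
The match spans [0:3] → '<c>'.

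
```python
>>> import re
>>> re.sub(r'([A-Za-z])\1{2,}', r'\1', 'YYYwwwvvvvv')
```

'Ywv'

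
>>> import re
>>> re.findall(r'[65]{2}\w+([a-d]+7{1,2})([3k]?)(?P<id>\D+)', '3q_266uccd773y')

Pattern: exactly 2 of one of [65], then one or more of a word character; then one or more of a character in [a-d], then 1 to 2 of a literal '7' (captured); then optionally one of [3k] (captured); then one or more of a non-digit (captured as 'id').
Scanning left to right: at [4:14] match '66uccd773y', groups = ('d77', '3', 'y').
Multiple groups make `findall` return tuples — one 3-tuple for the one match.

[('d77', '3', 'y')]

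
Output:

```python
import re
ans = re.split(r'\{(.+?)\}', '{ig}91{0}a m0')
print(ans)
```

Because the quantifier is non-greedy, it stops expanding at the earliest point where the rest of the pattern can succeed.
Because the pattern has a capturing group, `split` also inserts each captured text between the pieces.

['', 'ig', '91', '0', 'a m0']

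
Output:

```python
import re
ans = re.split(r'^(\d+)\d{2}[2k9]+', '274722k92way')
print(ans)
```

['', '2747', 'way']

The pattern matches anchored at the start of the string; then one or more of a digit (captured); then exactly 2 of a digit, then one or more of one of [2k9].
Because the pattern has a capturing group, `split` also inserts each captured text between the pieces.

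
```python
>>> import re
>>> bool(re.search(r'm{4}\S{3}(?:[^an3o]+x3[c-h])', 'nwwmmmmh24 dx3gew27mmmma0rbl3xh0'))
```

True

The match spans [3:15] → 'mmmmh24 dx3g'.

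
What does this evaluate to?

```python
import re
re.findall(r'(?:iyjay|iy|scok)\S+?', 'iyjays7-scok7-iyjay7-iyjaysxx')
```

['iyjays', 'scok7', 'iyjay7', 'iyjays']

Alternation tries branches left to right and keeps the first one that lets the overall match succeed at that position.
Scanning left to right: at [0:6] → 'iyjays'; at [8:13] → 'scok7'; at [14:20] → 'iyjay7'; at [21:27] → 'iyjays'.
`findall` yields the raw match text (4 of them) because the pattern has no groups.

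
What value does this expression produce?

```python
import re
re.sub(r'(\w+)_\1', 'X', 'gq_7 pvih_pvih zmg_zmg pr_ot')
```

`\1` has to match the exact text group 1 already captured.
Matches: at [5:14] → 'pvih_pvih'; at [15:22] → 'zmg_zmg'.
Each match is replaced by 'X'.

'gq_7 X X pr_ot'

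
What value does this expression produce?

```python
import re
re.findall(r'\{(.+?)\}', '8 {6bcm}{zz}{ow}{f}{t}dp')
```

['6bcm', 'zz', 'ow', 'f', 't']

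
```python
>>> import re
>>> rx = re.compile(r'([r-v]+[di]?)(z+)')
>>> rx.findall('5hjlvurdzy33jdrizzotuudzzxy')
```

[('vurd', 'z'), ('ri', 'zz'), ('tuud', 'zz')]

The pattern matches one or more of a character in [r-v], then optionally one of [di] (captured); then one or more of a literal 'z' (captured).
Matches: at [4:9] match 'vurdz', groups = ('vurd', 'z'); at [14:18] match 'rizz', groups = ('ri', 'zz'); at [19:25] match 'tuudzz', groups = ('tuud', 'zz').
With 2 capturing groups, `findall` returns a 2-tuple per match.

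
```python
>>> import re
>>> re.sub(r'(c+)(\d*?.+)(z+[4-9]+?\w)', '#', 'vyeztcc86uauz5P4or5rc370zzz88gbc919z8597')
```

This matches one or more of a literal 'c' (captured); then zero or more of a digit (lazy), then one or more of any character (captured); then one or more of the literal 'z', then one or more of a character in [4-9] (lazy), then a word character (captured).
Matches: at [5:38] → 'cc86uauz5P4or5rc370zzz88gbc919z85'.
Every occurrence is swapped for '#'.

'vyezt#97'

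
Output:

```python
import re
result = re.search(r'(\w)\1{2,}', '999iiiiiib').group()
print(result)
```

999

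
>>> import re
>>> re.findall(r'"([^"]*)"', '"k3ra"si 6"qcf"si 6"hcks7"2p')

`findall` collects group 1 from each match (3 total).

['k3ra', 'qcf', 'hcks7']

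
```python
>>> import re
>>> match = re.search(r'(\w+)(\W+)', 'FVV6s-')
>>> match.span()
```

The match spans [0:6] → 'FVV6s-'.

(0, 6)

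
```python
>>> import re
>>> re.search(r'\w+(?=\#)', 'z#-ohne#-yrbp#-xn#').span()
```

(0, 1)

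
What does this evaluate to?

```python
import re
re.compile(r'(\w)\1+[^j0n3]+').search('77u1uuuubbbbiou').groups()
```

('7',)

After group 1 captures some text, `\1` only succeeds where that same text appears again.
`re.search` tries every starting position until one works.
The match spans [0:15] → '77u1uuuubbbbiou'.
Captured: group 1 = '7'.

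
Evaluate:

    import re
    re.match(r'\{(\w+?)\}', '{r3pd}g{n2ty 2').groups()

('r3pd',)

`re.match` won't scan ahead — the pattern has to work from the very first character.
The match spans [0:6] → '{r3pd}'.
Captured: group 1 = 'r3pd'.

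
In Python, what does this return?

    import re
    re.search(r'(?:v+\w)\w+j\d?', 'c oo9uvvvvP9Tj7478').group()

Pattern: one or more of the literal 'v', then a word character (non-capturing group); then one or more of a word character, then a literal 'j', then optionally a digit.
`search` walks the string left to right and returns the first match it finds.
The match spans [6:15] → 'vvvvP9Tj7'.

'vvvvP9Tj7'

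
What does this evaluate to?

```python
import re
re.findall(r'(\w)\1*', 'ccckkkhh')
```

['c', 'k', 'h']

After group 1 captures some text, `\1` only succeeds where that same text appears again.
`findall` collects group 1 from each match (3 total).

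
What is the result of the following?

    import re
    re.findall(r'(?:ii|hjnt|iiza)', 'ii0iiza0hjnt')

['ii', 'ii', 'hjnt']

Branches in `(...|...)` are attempted left-to-right; the first branch that allows the whole pattern to succeed is taken.
No capturing groups, so `findall` returns the 3 full match strings.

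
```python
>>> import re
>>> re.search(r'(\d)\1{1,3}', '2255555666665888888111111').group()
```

`\1` has to match the exact text group 1 already captured.
Unlike `match`, `search` isn't anchored — it looks for the pattern anywhere in the string.
The match spans [0:2] → '22'.
Captured: group 1 = '2'.

'22'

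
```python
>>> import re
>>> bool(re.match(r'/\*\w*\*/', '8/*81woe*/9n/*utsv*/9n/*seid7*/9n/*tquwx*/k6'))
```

False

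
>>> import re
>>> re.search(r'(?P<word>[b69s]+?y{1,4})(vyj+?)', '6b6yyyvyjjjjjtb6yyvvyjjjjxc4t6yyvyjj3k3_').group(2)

The match spans [0:9] → '6b6yyyvyj'.
Captured: group 1 = '6b6yyy', group 2 = 'vyj'.

'vyj'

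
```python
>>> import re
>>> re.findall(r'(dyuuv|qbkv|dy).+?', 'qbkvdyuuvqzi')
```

Walking the string: at [0:5] match 'qbkvd', group 1 = 'qbkv'.
`findall` collects group 1 from the one match (1 total).

['qbkv']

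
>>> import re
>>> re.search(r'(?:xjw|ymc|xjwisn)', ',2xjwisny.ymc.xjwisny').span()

Alternation isn't longest-match — the leftmost alternative that fits at this position is chosen.
`search` walks the string left to right and returns the first match it finds.
The match spans [2:5] → 'xjw'.

(2, 5)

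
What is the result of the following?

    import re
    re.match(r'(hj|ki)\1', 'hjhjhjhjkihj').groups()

The backreference `\1` re-matches whatever the first group consumed, character for character.
`match` is anchored at position 0; if the pattern doesn't fit there, it returns None.
The match spans [0:4] → 'hjhj'.
Captured: group 1 = 'hj'.

('hj',)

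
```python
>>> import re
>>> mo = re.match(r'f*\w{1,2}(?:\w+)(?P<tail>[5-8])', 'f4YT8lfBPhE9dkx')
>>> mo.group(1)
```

'8'

The match spans [0:5] → 'f4YT8'.
Captured: group 1 = '8'.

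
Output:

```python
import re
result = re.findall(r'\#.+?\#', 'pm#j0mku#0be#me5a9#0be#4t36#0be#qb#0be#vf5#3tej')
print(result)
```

['#j0mku#', '#me5a9#', '#4t36#', '#qb#', '#vf5#']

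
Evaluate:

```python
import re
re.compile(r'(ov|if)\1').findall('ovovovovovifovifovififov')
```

['ov', 'ov', 'if']

A backreference is literal: `\1` must see the identical characters the first group matched.
Walking the string: at [0:4] match 'ovov', group 1 = 'ov'; at [4:8] match 'ovov', group 1 = 'ov'; at [18:22] match 'ifif', group 1 = 'if'.
With a single group, `findall` returns only what that group captured — 3 items.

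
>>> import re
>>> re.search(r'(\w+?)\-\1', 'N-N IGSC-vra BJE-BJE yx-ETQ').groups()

('N',)

The match spans [0:3] → 'N-N'.
Captured: group 1 = 'N'.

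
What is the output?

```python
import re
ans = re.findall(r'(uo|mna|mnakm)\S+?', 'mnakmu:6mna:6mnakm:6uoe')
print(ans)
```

The regex engine tests alternatives in the order written; an earlier branch that matches wins even if a later one would match more.
Walking the string: at [0:4] match 'mnak', group 1 = 'mna'; at [8:12] match 'mna:', group 1 = 'mna'; at [13:17] match 'mnak', group 1 = 'mna'; at [20:23] match 'uoe', group 1 = 'uo'.
Because there's exactly one group, `findall` drops the full match and keeps group 1 from each hit.

['mna', 'mna', 'mna', 'uo']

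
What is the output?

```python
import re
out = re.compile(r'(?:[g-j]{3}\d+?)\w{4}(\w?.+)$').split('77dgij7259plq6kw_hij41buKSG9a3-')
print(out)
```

['77d', 'lq6kw_hij41buKSG9a3-', '']

This matches exactly 3 of a character in [g-j], then one or more of a digit (lazy) (non-capturing group); then exactly 4 of a word character; then optionally a word character, then one or more of any character (captured); then anchored at the end.
Because the quantifier is non-greedy, it stops expanding at the earliest point where the rest of the pattern can succeed.
Matches to split on: at [3:31] → 'gij7259plq6kw_hij41buKSG9a3-'.
`re.split` interleaves the captured-group text with the surrounding fragments.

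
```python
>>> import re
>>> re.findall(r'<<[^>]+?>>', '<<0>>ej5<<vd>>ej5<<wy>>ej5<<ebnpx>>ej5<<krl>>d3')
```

No capturing groups, so `findall` returns the 5 full match strings.

['<<0>>', '<<vd>>', '<<wy>>', '<<ebnpx>>', '<<krl>>']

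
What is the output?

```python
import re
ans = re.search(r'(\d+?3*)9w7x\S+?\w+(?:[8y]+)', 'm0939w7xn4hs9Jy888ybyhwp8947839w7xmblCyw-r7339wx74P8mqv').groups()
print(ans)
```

('093',)

The pattern matches one or more of a digit (lazy), then zero or more of the literal '3' (captured); then the literal '9w', then the literal '7x'; then one or more of a non-whitespace character (lazy), then one or more of a word character; then one or more of one of [8y] (non-capturing group).
Unlike `match`, `search` isn't anchored — it looks for the pattern anywhere in the string.
The match spans [1:39] → '0939w7xn4hs9Jy888ybyhwp8947839w7xmblCy'.
Captured: group 1 = '093'.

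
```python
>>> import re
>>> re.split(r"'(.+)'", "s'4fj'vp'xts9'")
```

['s', "4fj'vp'xts9", '']

Matches to split on: at [1:14] → "'4fj'vp'xts9'".
`re.split` interleaves the captured-group text with the surrounding fragments.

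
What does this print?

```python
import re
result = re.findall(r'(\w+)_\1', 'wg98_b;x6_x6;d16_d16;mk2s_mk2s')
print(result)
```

['x6', 'd16', 'mk2s']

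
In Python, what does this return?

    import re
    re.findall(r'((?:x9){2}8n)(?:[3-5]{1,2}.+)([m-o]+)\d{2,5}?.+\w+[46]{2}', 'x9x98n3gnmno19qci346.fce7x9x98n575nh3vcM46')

Multiple groups make `findall` return tuples — one 2-tuple for the one match.

[('x9x98n', 'n')]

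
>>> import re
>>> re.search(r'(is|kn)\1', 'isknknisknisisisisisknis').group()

A backreference is literal: `\1` must see the identical characters the first group matched.
`re.search` scans for the first position where the pattern succeeds.
The match spans [2:6] → 'knkn'.
Captured: group 1 = 'kn'.

'knkn'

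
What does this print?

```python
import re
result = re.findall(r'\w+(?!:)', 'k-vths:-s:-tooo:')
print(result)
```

['k', 'vth', 'too']

A negative assertion filters positions out without eating any characters.
Scanning left to right: at [0:1] → 'k'; at [2:5] → 'vth'; at [11:14] → 'too'.
With no groups in the pattern, `findall` gives back each whole match — 3 here.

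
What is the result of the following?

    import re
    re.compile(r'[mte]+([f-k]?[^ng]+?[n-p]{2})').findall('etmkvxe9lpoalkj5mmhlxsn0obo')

['kvxe9lpo']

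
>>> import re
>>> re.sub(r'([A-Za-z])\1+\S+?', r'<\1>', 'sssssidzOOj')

'<s>dz<O>'

`\1` is not a pattern — it's the concrete string captured by group 1, re-applied verbatim.
Matches: at [0:6] → 'sssssi'; at [8:11] → 'OOj'.
`\1` in the replacement pulls in group 1's text for each match.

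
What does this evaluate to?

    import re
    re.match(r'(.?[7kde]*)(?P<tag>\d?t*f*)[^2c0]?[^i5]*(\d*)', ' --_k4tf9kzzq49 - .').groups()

Pattern: optionally any character, then zero or more of one of [7kde] (captured); then optionally a digit, then zero or more of a literal 't', then zero or more of a literal 'f' (captured as 'tag'); then optionally any character except [2c0], then zero or more of any character except [i5]; then zero or more of a digit (captured).
`re.match` only tries the pattern at the start of the string.
The match spans [0:19] → ' --_k4tf9kzzq49 - .'.
Captured: group 1 = ' ', group 2 = '', group 3 = ''.

(' ', '', '')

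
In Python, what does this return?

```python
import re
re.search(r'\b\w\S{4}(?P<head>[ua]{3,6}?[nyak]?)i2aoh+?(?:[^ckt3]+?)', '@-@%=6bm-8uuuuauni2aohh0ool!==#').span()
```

Pattern: a word boundary (`\b`, zero-width); then a word character; then exactly 4 of a non-whitespace character; then 3 to 6 of one of [ua] (lazy), then optionally one of [nyak] (captured as 'head'); then the literal 'i2', then the literal 'ao', then one or more of the literal 'h' (lazy); then one or more of any character except [ckt3] (lazy) (non-capturing group).
Lazy quantifiers expand one character at a time until the remainder of the pattern can match.
`re.search` tries every starting position until one works.
The match spans [5:23] → '6bm-8uuuuauni2aohh'.
Captured: group 1 = 'uuuuaun'.

(5, 23)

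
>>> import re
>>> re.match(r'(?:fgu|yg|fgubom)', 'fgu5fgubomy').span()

`re.match` won't scan ahead — the pattern has to work from the very first character.
The match spans [0:3] → 'fgu'.

(0, 3)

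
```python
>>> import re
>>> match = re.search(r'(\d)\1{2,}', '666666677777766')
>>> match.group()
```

`\1` has to match the exact text group 1 already captured.
Unlike `match`, `search` isn't anchored — it looks for the pattern anywhere in the string.
The match spans [0:7] → '6666666'.
Captured: group 1 = '6'.

'6666666'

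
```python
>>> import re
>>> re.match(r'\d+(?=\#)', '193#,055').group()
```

'193'

Because the assertion is zero-width, the text it checks is not consumed and won't appear in the result.
`match` is anchored at position 0; if the pattern doesn't fit there, it returns None.
The match spans [0:3] → '193'.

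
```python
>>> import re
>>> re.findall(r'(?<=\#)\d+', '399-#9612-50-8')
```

['9612']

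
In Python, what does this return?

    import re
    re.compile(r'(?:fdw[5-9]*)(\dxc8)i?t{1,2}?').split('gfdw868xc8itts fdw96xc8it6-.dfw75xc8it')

['g', '8xc8', 'ts ', '6xc8', '6-.dfw75xc8it']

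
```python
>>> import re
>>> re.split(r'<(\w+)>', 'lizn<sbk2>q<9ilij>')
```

The group in the pattern means `split` returns the separators' captures alongside the pieces.

['lizn', 'sbk2', 'q', '9ilij', '']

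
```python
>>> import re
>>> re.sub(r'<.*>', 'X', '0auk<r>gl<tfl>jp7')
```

Every occurrence is swapped for 'X'.

'0aukXjp7'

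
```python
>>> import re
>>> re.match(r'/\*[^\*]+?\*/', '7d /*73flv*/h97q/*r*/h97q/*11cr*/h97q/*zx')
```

None

`match` is anchored at position 0; if the pattern doesn't fit there, it returns None.
Here the pattern fails at index 0, so the call returns None.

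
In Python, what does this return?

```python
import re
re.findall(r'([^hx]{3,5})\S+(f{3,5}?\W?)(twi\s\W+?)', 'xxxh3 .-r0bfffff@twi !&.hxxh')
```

[('3 .-r', 'fff@', 'twi !')]

Pattern: 3 to 5 of any character except [hx] (captured); then one or more of a non-whitespace character; then 3 to 5 of the literal 'f' (lazy), then optionally a non-word character (captured); then the literal 'twi', then whitespace, then one or more of a non-word character (lazy) (captured).
3 groups means the one result is a tuple of 3 captured strings — 1 here.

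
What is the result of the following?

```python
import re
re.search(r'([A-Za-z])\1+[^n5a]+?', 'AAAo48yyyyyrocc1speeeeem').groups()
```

('A',)

The match spans [0:4] → 'AAAo'.
Captured: group 1 = 'A'.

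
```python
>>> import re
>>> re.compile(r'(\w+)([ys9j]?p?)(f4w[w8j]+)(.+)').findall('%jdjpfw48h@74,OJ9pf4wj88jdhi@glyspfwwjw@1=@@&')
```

This matches one or more of a word character (captured); then optionally one of [ys9j], then optionally a literal 'p' (captured); then the literal 'f4w', then one or more of one of [w8j] (captured); then one or more of any character (captured).
With 4 capturing groups, `findall` returns a 4-tuple per match.

[('OJ9p', '', 'f4wj88j', 'dhi@glyspfwwjw@1=@@&')]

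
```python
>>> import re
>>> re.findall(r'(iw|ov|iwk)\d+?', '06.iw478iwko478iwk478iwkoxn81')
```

['iw', 'iwk']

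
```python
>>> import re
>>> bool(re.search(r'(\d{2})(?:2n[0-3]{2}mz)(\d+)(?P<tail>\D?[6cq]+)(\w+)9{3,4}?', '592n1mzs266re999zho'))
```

Here nothing in the string fits, so the call returns None, and `bool(None)` is False.

False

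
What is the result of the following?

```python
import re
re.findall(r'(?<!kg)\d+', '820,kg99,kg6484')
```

['820', '9', '484']

The negative lookahead/lookbehind blocks any match where the forbidden context is present.
Matches: at [0:3] → '820'; at [7:8] → '9'; at [12:15] → '484'.
With no groups in the pattern, `findall` gives back each whole match — 3 here.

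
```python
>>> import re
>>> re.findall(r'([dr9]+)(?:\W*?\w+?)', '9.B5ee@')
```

Pattern: one or more of one of [dr9] (captured); then zero or more of a non-word character (lazy), then one or more of a word character (lazy) (non-capturing group).
Matches: at [0:3] match '9.B', group 1 = '9'.
With a single group, `findall` returns only what that group captured — 1 item.

['9']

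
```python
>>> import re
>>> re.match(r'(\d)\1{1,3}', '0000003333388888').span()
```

(0, 4)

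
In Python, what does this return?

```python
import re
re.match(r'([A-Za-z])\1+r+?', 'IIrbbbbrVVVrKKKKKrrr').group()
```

'IIr'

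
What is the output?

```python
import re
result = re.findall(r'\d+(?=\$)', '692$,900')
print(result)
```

The `(?=…)`/`(?<=…)` assertion just peeks at neighbouring text; it doesn't advance the match position.
Walking the string: at [0:3] → '692'.
`findall` yields the raw match text (1 of them) because the pattern has no groups.

['692']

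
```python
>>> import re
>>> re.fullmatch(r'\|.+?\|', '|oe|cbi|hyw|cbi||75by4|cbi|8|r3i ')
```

None

`re.fullmatch` is like wrapping the pattern in `^…$` (in single-line mode).
Here the string isn't matched end-to-end, so the call returns None.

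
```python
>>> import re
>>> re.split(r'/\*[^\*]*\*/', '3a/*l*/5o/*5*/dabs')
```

['3a', '5o', 'dabs']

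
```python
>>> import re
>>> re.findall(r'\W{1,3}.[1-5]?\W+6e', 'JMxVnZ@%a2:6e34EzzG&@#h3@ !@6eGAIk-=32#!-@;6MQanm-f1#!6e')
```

Pattern: 1 to 3 of a non-word character, then any character, then optionally a character in [1-5]; then one or more of a non-word character, then the literal '6e'.
Walking the string: at [6:13] → '@%a2:6e'; at [19:30] → '&@#h3@ !@6e'; at [49:56] → '-f1#!6e'.
With no groups in the pattern, `findall` gives back each whole match — 3 here.

['@%a2:6e', '&@#h3@ !@6e', '-f1#!6e']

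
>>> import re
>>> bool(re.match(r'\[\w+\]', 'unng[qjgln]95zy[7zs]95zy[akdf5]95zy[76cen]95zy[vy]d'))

False

`re.match` won't scan ahead — the pattern has to work from the very first character.
Here the string doesn't start with a match, so the call returns None, and `bool(None)` is False.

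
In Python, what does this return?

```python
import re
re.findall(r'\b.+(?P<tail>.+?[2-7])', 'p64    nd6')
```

The pattern matches a word boundary (`\b`, zero-width); then one or more of any character; then one or more of any character (lazy), then a character in [2-7] (captured as 'tail').
Walking the string: at [0:10] match 'p64    nd6', group 1 = 'd6'.
`findall` collects group 1 from the one match (1 total).

['d6']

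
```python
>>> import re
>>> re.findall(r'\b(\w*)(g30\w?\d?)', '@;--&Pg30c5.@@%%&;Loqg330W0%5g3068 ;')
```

[('P', 'g30c5'), ('5', 'g3068')]

This matches a word boundary (`\b`, zero-width); then zero or more of a word character (captured); then the literal 'g30', then optionally a word character, then optionally a digit (captured).
Scanning left to right: at [5:11] match 'Pg30c5', groups = ('P', 'g30c5'); at [28:34] match '5g3068', groups = ('5', 'g3068').
`findall` packs the 2 group values into a tuple for every match.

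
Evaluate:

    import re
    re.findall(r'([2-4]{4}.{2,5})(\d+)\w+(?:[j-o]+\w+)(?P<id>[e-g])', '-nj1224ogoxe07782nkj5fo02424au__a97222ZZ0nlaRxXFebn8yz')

[('2424au__a', '97222', 'e')]

Multiple groups make `findall` return tuples — one 3-tuple for the one match.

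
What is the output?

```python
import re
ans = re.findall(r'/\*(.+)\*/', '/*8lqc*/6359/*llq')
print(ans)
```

['8lqc']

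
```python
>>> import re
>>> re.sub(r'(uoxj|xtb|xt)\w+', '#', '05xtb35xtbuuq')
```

Each match is replaced by '#'.

'05#'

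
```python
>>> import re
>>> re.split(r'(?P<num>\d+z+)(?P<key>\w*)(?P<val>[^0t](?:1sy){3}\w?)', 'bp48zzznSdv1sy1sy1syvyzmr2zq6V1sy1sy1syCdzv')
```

['bp', '48zzz', 'nSdv1sy1sy1syvyzmr2zq6', 'V1sy1sy1syC', 'dzv']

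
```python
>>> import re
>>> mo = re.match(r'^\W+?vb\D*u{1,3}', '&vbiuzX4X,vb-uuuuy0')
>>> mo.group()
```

`match` is anchored at position 0; if the pattern doesn't fit there, it returns None.
The match spans [0:5] → '&vbiu'.

'&vbiu'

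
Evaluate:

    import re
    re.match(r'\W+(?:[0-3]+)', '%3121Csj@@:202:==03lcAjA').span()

(0, 5)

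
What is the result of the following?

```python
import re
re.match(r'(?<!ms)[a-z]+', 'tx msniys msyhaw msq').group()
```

`(?!…)`/`(?<!…)` only lets a position through if the neighbouring text does NOT match; no characters are consumed.
`re.match` won't scan ahead — the pattern has to work from the very first character.
The match spans [0:2] → 'tx'.

'tx'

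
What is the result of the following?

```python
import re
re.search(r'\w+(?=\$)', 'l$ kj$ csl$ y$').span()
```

The `(?=…)`/`(?<=…)` assertion just peeks at neighbouring text; it doesn't advance the match position.
Unlike `match`, `search` isn't anchored — it looks for the pattern anywhere in the string.
The match spans [0:1] → 'l'.

(0, 1)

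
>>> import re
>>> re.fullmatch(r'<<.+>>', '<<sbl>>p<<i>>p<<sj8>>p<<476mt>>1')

`re.fullmatch` requires the pattern to consume the entire string.
Here the pattern can't cover the whole string, so the call returns None.

None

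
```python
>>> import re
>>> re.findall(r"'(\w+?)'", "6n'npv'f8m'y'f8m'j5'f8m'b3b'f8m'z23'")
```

With a single group, `findall` returns only what that group captured — 5 items.

['npv', 'y', 'j5', 'b3b', 'z23']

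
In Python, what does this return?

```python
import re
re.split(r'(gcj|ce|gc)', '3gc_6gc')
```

Because the pattern has a capturing group, `split` also inserts each captured text between the pieces.

['3', 'gc', '_6', 'gc', '']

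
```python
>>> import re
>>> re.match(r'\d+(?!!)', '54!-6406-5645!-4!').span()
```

The negative lookaround is zero-width — it rules out positions where the adjacent text would match, without consuming anything.
`re.match` won't scan ahead — the pattern has to work from the very first character.
The match spans [0:1] → '5'.

(0, 1)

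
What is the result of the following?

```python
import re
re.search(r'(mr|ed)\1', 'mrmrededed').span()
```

(0, 4)

A backreference is literal: `\1` must see the identical characters the first group matched.
`re.search` scans for the first position where the pattern succeeds.
The match spans [0:4] → 'mrmr'.
Captured: group 1 = 'mr'.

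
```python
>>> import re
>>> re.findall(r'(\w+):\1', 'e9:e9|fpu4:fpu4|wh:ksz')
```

['e9', 'fpu4']

`\1` has to match the exact text group 1 already captured.
Scanning left to right: at [0:5] match 'e9:e9', group 1 = 'e9'; at [6:15] match 'fpu4:fpu4', group 1 = 'fpu4'.
With a single group, `findall` returns only what that group captured — 2 items.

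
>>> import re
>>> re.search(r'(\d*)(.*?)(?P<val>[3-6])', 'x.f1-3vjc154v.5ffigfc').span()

(0, 6)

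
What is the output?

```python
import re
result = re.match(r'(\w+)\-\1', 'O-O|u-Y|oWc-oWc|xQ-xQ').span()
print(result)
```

The backreference `\1` re-matches whatever the first group consumed, character for character.
`re.match` won't scan ahead — the pattern has to work from the very first character.
The match spans [0:3] → 'O-O'.
Captured: group 1 = 'O'.

(0, 3)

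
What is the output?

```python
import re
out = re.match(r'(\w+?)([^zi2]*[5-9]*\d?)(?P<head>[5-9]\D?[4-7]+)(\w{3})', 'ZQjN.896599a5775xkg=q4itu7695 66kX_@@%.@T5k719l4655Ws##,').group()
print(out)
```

ZQjN.896599a5775xkg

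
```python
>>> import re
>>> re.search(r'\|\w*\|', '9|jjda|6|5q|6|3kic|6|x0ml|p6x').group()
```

`re.search` scans for the first position where the pattern succeeds.
The match spans [1:7] → '|jjda|'.

'|jjda|'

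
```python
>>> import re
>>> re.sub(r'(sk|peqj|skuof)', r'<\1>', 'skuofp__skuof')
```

The regex engine tests alternatives in the order written; an earlier branch that matches wins even if a later one would match more.
Each match is replaced using the text its own group 1 captured.

'<sk>uofp__<sk>uof'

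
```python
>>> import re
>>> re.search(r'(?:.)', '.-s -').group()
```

The match spans [0:1] → '.'.

'.'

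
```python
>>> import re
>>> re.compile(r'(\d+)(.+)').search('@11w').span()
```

Pattern: one or more of a digit (captured); then one or more of any character (captured).
Unlike `match`, `search` isn't anchored — it looks for the pattern anywhere in the string.
The match spans [1:4] → '11w'.
Captured: group 1 = '11', group 2 = 'w'.

(1, 4)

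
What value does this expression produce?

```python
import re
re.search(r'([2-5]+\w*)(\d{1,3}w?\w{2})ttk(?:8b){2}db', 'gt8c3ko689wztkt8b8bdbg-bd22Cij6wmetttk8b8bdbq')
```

None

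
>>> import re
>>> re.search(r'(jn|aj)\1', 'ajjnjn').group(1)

'jn'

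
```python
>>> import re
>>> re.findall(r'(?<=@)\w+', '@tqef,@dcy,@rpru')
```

The `(?=…)`/`(?<=…)` assertion just peeks at neighbouring text; it doesn't advance the match position.
Matches: at [1:5] → 'tqef'; at [7:10] → 'dcy'; at [12:16] → 'rpru'.
No capturing groups, so `findall` returns the 3 full match strings.

['tqef', 'dcy', 'rpru']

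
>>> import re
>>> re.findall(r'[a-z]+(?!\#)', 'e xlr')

`(?!…)`/`(?<!…)` only lets a position through if the neighbouring text does NOT match; no characters are consumed.
Matches: at [0:1] → 'e'; at [2:5] → 'xlr'.
`findall` yields the raw match text (2 of them) because the pattern has no groups.

['e', 'xlr']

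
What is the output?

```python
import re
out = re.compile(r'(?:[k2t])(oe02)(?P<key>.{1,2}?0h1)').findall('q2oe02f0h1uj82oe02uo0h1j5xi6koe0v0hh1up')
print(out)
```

[('oe02', 'f0h1'), ('oe02', 'uo0h1')]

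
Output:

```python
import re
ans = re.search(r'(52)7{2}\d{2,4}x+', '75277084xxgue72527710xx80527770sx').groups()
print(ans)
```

The pattern matches the literal '5', then a literal '2' (captured); then exactly 2 of the literal '7', then 2 to 4 of a digit, then one or more of the literal 'x'.
Unlike `match`, `search` isn't anchored — it looks for the pattern anywhere in the string.
The match spans [1:10] → '5277084xx'.
Captured: group 1 = '52'.

('52',)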